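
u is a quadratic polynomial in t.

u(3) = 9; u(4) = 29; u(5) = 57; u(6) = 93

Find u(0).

-3

First differences: 20, 28, 36. Second differences: 8, 8.
Level-2 differences are constant, so u has degree 2.
Fitting a degree-2 polynomial gives u(t) = 4t² - 8t - 3.
Then u(0) = -3.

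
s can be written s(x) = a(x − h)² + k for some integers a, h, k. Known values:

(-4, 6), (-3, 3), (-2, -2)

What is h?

-5

First differences -3, -5; second difference -2 = 2a, so a = -1.
Expanding, the x-coefficient is −2ah = 2h; matching it to the data gives h = -5, and then k = 7.
So s(x) = -1(x + 5)² + 7.
Hence h = -5.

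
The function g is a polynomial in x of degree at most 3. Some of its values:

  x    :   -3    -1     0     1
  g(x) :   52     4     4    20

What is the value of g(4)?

164

Write g(x) = ax³ + bx² + cx + d; the 4 given values yield a linear system in the 4 coefficients.
Solving, the leading coefficient vanishes, and g(x) = 8x² + 8x + 4.
Then g(4) = 164.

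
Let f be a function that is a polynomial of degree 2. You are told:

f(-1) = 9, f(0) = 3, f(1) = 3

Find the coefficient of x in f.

-3

Write f(x) = ax² + bx + c; the 3 given values yield a linear system in the 3 coefficients.
Solving, f(x) = 3x² - 3x + 3.
The coefficient of x is -3.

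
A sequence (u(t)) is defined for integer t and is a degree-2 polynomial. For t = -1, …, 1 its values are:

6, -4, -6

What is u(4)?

Write u(t) = at² + bt + c; the 3 given values yield a linear system in the 3 coefficients.
Solving, u(t) = 4t² - 6t - 4.
Then u(4) = 36.

36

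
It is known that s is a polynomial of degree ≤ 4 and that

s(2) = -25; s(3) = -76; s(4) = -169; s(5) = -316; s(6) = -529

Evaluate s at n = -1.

Write s(n) = an^4 + bn³ + cn² + dn + e; the 5 given values yield a linear system in the 5 coefficients.
Solving, the leading coefficient vanishes, and s(n) = -2n³ - 3n² + 2n - 1.
Then s(-1) = -4.

-4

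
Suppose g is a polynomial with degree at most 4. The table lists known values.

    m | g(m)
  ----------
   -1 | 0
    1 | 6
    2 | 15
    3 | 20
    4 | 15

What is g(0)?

-1

Write g(m) = am^4 + bm³ + cm² + dm + e; the 5 given values yield a linear system in the 5 coefficients.
Solving, the leading coefficient vanishes, and g(m) = -m³ + 4m² + 4m - 1.
The constant term is g(0) = -1.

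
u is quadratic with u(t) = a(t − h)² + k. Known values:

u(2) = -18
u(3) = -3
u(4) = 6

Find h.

5

First differences 15, 9; second difference -6 = 2a, so a = -3.
Expanding, the t-coefficient is −2ah = 6h; matching it to the data gives h = 5, and then k = 9.
So u(t) = -3(t − 5)² + 9.
Hence h = 5.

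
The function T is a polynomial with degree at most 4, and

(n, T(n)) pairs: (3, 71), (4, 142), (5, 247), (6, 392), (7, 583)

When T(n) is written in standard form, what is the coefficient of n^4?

Write T(n) = an^4 + bn³ + cn² + dn + e; the 5 given values yield a linear system in the 5 coefficients.
Solving, the leading coefficient vanishes, and T(n) = n³ + 5n² - n + 2.
The coefficient of n^4 is 0.

0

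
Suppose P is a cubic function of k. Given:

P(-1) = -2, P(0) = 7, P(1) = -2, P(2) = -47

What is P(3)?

-146

Write P(k) = ak³ + bk² + ck + d; the 4 given values yield a linear system in the 4 coefficients.
Solving, P(k) = -3k³ - 9k² + 3k + 7.
Then P(3) = -146.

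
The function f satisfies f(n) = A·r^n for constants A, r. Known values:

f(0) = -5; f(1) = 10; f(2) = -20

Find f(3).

Consecutive ratio: 10/(-5) = -2, and -20/10 = -2, so r = -2.
Then A·(-2)^0 = -5 gives A = -5, and f(n) = -5·(-2)^n.
f(3) = -5·(-2)^3 = 40.

40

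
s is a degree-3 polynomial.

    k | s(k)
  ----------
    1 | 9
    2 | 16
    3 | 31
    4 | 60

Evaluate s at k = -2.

-24

Write s(k) = ak³ + bk² + ck + d; the 4 given values yield a linear system in the 4 coefficients.
Solving, s(k) = k³ - 2k² + 6k + 4.
Then s(-2) = -24.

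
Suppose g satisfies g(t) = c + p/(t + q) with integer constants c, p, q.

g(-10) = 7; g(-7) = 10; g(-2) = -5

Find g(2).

1

(g(t) − c)(t + q) = p for each data point; the three points give a linear system in c and q, then p follows.
Solving: c = 4, q = 4, p = -18, so g(t) = 4 − 18/(t + 4).
Then g(2) = 4 − 18/6 = 1.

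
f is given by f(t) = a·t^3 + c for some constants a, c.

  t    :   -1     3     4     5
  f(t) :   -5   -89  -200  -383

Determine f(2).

From f(-1) = -5 and f(3) = -89: -1a + c = -5 and 27a + c = -89.
Subtracting: 28a = -84, so a = -3; then c = -5 − (-3)·(-1) = -8.
So f(t) = -3t³ − 8, and f(2) = -32.

-32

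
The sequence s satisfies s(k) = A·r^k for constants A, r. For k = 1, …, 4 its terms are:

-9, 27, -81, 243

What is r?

-3

Consecutive ratio: 27/(-9) = -3, and -81/27 = -3, so r = -3.
Then A·(-3)^1 = -9 gives A = 3, and s(k) = 3·(-3)^k.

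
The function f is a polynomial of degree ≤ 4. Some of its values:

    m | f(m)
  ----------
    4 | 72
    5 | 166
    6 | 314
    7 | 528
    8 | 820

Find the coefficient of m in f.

-1

First differences: 94, 148, 214, 292. Second differences: 54, 66, 78. Third differences: 12, 12.
Level-3 differences are constant, so f has degree 3.
Fitting a degree-3 polynomial gives f(m) = 2m³ - 3m² - m - 4.
The coefficient of m is -1.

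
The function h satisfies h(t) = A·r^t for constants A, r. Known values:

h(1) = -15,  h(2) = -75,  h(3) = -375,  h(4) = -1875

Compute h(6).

-46875

Consecutive ratio: -75/(-15) = 5, and -375/(-75) = 5, so r = 5.
Then A·5^1 = -15 gives A = -3, and h(t) = -3·5^t.
h(6) = -3·5^6 = -46875.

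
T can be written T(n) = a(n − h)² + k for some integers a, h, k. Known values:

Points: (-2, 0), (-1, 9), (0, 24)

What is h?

-3

First differences 9, 15; second difference 6 = 2a, so a = 3.
Expanding, the n-coefficient is −2ah = -6h; matching it to the data gives h = -3, and then k = -3.
So T(n) = 3(n + 3)² − 3.
Hence h = -3.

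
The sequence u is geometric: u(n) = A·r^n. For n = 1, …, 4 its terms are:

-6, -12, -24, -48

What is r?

Consecutive ratio: -12/(-6) = 2, and -24/(-12) = 2, so r = 2.
Then A·2^1 = -6 gives A = -3, and u(n) = -3·2^n.

2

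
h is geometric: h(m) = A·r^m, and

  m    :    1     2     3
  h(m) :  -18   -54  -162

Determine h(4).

-486

Consecutive ratio: -54/(-18) = 3, and -162/(-54) = 3, so r = 3.
Then A·3^1 = -18 gives A = -6, and h(m) = -6·3^m.
h(4) = -6·3^4 = -486.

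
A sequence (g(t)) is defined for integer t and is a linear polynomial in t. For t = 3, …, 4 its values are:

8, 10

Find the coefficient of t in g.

Write g(t) = at + b; the 2 given values yield a linear system in the 2 coefficients.
Solving, g(t) = 2t + 2.
The coefficient of t is 2.

2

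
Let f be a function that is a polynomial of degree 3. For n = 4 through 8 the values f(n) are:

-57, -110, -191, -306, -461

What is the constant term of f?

-5

First differences: -53, -81, -115, -155. Second differences: -28, -34, -40. Third differences: -6, -6.
Level-3 differences are constant, so f has degree 3.
Fitting a degree-3 polynomial gives f(n) = -n³ + n² - n - 5.
The constant term is f(0) = -5.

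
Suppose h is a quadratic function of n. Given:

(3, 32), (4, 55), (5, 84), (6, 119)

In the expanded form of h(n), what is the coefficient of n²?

3

Write h(n) = an² + bn + c; the 4 given values yield a linear system in the 3 coefficients.
Solving, h(n) = 3n² + 2n - 1.
The coefficient of n² is 3.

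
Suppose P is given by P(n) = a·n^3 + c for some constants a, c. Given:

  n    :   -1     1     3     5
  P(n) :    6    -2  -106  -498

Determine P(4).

From P(-1) = 6 and P(1) = -2: -1a + c = 6 and 1a + c = -2.
Subtracting: 2a = -8, so a = -4; then c = 6 − (-4)·(-1) = 2.
So P(n) = -4n³ + 2, and P(4) = -254.

-254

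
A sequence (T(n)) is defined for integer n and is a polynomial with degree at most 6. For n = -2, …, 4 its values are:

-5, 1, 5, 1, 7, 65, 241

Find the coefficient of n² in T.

-5

First differences: 6, 4, -4, 6, 58, 176. Second differences: -2, -8, 10, 52, 118. Third differences: -6, 18, 42, 66. Fourth differences: 24, 24, 24.
Level-4 differences are constant, so T has degree 4.
Fitting a degree-4 polynomial gives T(n) = n^4 + n³ - 5n² - n + 5.
The coefficient of n² is -5.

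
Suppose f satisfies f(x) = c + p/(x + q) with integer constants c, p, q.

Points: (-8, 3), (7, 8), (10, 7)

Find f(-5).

2

(f(x) − c)(x + q) = p for each data point; the three points give a linear system in c and q, then p follows.
Solving: c = 5, q = -1, p = 18, so f(x) = 5 + 18/(x − 1).
Then f(-5) = 5 + 18/(-6) = 2.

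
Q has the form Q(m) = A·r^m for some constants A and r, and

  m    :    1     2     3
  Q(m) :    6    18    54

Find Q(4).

Consecutive ratio: 18/6 = 3, and 54/18 = 3, so r = 3.
Then A·3^1 = 6 gives A = 2, and Q(m) = 2·3^m.
Q(4) = 2·3^4 = 162.

162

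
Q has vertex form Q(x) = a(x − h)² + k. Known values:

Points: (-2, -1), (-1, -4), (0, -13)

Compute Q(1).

-28

First differences -3, -9; second difference -6 = 2a, so a = -3.
Expanding, the x-coefficient is −2ah = 6h; matching it to the data gives h = -2, and then k = -1.
So Q(x) = -3(x + 2)² − 1.
Q(1) = -3·3² − 1 = -28.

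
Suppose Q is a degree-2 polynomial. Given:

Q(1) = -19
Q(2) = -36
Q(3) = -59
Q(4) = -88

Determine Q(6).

-164

First differences: -17, -23, -29. Second differences: -6, -6.
Level-2 differences are constant, so Q has degree 2.
Fitting a degree-2 polynomial gives Q(t) = -3t² - 8t - 8.
Then Q(6) = -164.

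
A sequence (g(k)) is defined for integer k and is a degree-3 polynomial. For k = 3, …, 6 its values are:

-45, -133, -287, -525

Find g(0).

3

Write g(k) = ak³ + bk² + ck + d; the 4 given values yield a linear system in the 4 coefficients.
Solving, g(k) = -3k³ + 3k² + 2k + 3.
Then g(0) = 3.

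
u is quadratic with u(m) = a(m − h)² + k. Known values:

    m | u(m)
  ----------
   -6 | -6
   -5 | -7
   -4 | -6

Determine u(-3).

-3

First differences -1, 1; second difference 2 = 2a, so a = 1.
Expanding, the m-coefficient is −2ah = -2h; matching it to the data gives h = -5, and then k = -7.
So u(m) = 1(m + 5)² − 7.
u(-3) = 1·2² − 7 = -3.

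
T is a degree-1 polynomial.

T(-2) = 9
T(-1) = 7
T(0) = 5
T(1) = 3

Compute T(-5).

15

First differences: -2, -2, -2.
Level-1 differences are constant, so T has degree 1.
Fitting a degree-1 polynomial gives T(n) = -2n + 5.
Then T(-5) = 15.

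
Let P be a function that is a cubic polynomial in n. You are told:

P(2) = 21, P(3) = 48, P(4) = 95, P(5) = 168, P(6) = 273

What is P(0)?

First differences: 27, 47, 73, 105. Second differences: 20, 26, 32. Third differences: 6, 6.
Level-3 differences are constant, so P has degree 3.
Fitting a degree-3 polynomial gives P(n) = n³ + n² + 3n + 3.
Then P(0) = 3.

3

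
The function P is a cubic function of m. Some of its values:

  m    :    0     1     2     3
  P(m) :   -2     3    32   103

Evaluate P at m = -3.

-53

Write P(m) = am³ + bm² + cm + d; the 4 given values yield a linear system in the 4 coefficients.
Solving, P(m) = 3m³ + 3m² - m - 2.
Then P(-3) = -53.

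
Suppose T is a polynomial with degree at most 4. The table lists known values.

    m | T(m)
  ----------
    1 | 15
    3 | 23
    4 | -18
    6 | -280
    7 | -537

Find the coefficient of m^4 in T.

Write T(m) = am^4 + bm³ + cm² + dm + e; the 5 given values yield a linear system in the 5 coefficients.
Solving, the leading coefficient vanishes, and T(m) = -3m³ + 9m² + 7m + 2.
The coefficient of m^4 is 0.

0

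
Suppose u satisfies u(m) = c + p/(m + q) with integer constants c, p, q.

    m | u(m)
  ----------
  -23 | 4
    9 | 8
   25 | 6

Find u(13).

7

(u(m) − c)(m + q) = p for each data point; the three points give a linear system in c and q, then p follows.
Solving: c = 5, q = -1, p = 24, so u(m) = 5 + 24/(m − 1).
Then u(13) = 5 + 24/12 = 7.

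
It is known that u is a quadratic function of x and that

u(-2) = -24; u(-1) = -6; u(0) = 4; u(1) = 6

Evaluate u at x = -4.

First differences: 18, 10, 2. Second differences: -8, -8.
Level-2 differences are constant, so u has degree 2.
Fitting a degree-2 polynomial gives u(x) = -4x² + 6x + 4.
Then u(-4) = -84.

-84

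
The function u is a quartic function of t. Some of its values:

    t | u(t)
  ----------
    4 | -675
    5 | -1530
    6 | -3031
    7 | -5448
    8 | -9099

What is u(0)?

5

Write u(t) = at^4 + bt³ + ct² + dt + e; the 5 given values yield a linear system in the 5 coefficients.
Solving, u(t) = -2t^4 - t³ - 6t² - 2t + 5.
The constant term is u(0) = 5.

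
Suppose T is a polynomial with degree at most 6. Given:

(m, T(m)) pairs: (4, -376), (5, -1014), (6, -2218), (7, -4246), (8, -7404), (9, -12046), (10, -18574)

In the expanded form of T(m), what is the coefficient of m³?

First differences: -638, -1204, -2028, -3158, -4642, -6528. Second differences: -566, -824, -1130, -1484, -1886. Third differences: -258, -306, -354, -402. Fourth differences: -48, -48, -48.
Level-4 differences are constant, so T has degree 4.
Fitting a degree-4 polynomial gives T(m) = -2m^4 + m³ + 4m² + 3m - 4.
The coefficient of m³ is 1.

1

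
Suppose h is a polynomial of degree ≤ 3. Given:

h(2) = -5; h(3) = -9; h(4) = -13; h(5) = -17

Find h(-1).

7

First differences: -4, -4, -4.
Level-1 differences are constant, so h has degree 1.
Fitting a degree-1 polynomial gives h(k) = -4k + 3.
Then h(-1) = 7.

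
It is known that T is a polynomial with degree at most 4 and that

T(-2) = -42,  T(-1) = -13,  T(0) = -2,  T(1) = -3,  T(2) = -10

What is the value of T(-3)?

First differences: 29, 11, -1, -7. Second differences: -18, -12, -6. Third differences: 6, 6.
Level-3 differences are constant, so T has degree 3.
Fitting a degree-3 polynomial gives T(t) = t³ - 6t² + 4t - 2.
Then T(-3) = -95.

-95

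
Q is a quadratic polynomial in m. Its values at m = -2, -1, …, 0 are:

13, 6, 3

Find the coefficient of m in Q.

Write Q(m) = am² + bm + c; the 3 given values yield a linear system in the 3 coefficients.
Solving, Q(m) = 2m² - m + 3.
The coefficient of m is -1.

-1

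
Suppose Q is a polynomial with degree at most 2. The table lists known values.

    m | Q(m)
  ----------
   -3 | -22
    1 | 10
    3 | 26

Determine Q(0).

2

Write Q(m) = am² + bm + c; the 3 given values yield a linear system in the 3 coefficients.
Solving, the leading coefficient vanishes, and Q(m) = 8m + 2.
Then Q(0) = 2.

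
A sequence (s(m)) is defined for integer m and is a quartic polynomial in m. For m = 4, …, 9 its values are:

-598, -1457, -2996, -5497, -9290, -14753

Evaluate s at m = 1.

Write s(m) = am^4 + bm³ + cm² + dm + e; the 6 given values yield a linear system in the 5 coefficients.
Solving, s(m) = -2m^4 - 3m³ + 7m² - m - 2.
Then s(1) = -1.

-1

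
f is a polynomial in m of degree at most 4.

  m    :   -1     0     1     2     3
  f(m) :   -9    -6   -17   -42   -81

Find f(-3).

-57

First differences: 3, -11, -25, -39. Second differences: -14, -14, -14.
Level-2 differences are constant, so f has degree 2.
Fitting a degree-2 polynomial gives f(m) = -7m² - 4m - 6.
Then f(-3) = -57.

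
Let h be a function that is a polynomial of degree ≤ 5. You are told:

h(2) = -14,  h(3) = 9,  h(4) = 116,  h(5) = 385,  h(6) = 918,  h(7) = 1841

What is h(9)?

5481

First differences: 23, 107, 269, 533, 923. Second differences: 84, 162, 264, 390. Third differences: 78, 102, 126. Fourth differences: 24, 24.
Level-4 differences are constant, so h has degree 4.
Fitting a degree-4 polynomial gives h(t) = t^4 - t³ - 4t² - 3t.
Then h(9) = 5481.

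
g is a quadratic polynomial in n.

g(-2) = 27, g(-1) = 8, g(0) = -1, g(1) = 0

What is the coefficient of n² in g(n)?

Write g(n) = an² + bn + c; the 4 given values yield a linear system in the 3 coefficients.
Solving, g(n) = 5n² - 4n - 1.
The coefficient of n² is 5.

5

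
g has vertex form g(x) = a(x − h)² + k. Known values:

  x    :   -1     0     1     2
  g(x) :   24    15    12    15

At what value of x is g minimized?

1

First differences -9, -3, 3; second difference 6 = 2a, so a = 3.
Expanding, the x-coefficient is −2ah = -6h; matching it to the data gives h = 1, and then k = 12.
So g(x) = 3(x − 1)² + 12.
Hence h = 1.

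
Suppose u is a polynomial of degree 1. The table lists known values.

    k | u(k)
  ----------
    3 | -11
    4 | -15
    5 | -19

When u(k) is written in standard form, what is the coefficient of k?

-4

First differences: -4, -4.
Level-1 differences are constant, so u has degree 1.
Fitting a degree-1 polynomial gives u(k) = -4k + 1.
The coefficient of k is -4.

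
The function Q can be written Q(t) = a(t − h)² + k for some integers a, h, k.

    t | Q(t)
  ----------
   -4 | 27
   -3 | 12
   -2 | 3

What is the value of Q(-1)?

First differences -15, -9; second difference 6 = 2a, so a = 3.
Expanding, the t-coefficient is −2ah = -6h; matching it to the data gives h = -1, and then k = 0.
So Q(t) = 3(t + 1)² + 0.
Q(-1) = 3·0² + 0 = 0.

0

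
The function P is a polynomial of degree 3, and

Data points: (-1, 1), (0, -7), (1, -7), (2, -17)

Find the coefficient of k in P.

Write P(k) = ak³ + bk² + ck + d; the 4 given values yield a linear system in the 4 coefficients.
Solving, P(k) = -3k³ + 4k² - k - 7.
The coefficient of k is -1.

-1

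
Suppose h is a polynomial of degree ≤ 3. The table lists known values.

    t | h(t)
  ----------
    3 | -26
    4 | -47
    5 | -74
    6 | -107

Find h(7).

-146

Write h(t) = at³ + bt² + ct + d; the 4 given values yield a linear system in the 4 coefficients.
Solving, the leading coefficient vanishes, and h(t) = -3t² + 1.
Then h(7) = -146.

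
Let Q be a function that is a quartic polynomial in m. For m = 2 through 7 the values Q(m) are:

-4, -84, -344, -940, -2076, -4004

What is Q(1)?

4

First differences: -80, -260, -596, -1136, -1928. Second differences: -180, -336, -540, -792. Third differences: -156, -204, -252. Fourth differences: -48, -48.
Level-4 differences are constant, so Q has degree 4.
Fitting a degree-4 polynomial gives Q(m) = -2m^4 + 2m³ + 2m² + 2m.
Then Q(1) = 4.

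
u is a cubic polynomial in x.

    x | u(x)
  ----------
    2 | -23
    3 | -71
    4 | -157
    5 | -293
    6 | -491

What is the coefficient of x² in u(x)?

First differences: -48, -86, -136, -198. Second differences: -38, -50, -62. Third differences: -12, -12.
Level-3 differences are constant, so u has degree 3.
Fitting a degree-3 polynomial gives u(x) = -2x³ - x² - 5x + 7.
The coefficient of x² is -1.

-1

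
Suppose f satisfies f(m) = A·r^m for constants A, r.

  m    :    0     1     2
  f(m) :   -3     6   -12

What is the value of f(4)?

Consecutive ratio: 6/(-3) = -2, and -12/6 = -2, so r = -2.
Then A·(-2)^0 = -3 gives A = -3, and f(m) = -3·(-2)^m.
f(4) = -3·(-2)^4 = -48.

-48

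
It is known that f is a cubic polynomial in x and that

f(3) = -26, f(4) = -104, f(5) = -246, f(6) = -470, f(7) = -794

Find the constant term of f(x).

Write f(x) = ax³ + bx² + cx + d; the 5 given values yield a linear system in the 4 coefficients.
Solving, f(x) = -3x³ + 4x² + 5x + 4.
The constant term is f(0) = 4.

4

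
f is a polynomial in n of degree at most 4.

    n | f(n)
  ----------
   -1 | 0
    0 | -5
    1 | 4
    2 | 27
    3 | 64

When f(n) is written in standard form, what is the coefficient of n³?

First differences: -5, 9, 23, 37. Second differences: 14, 14, 14.
Level-2 differences are constant, so f has degree 2.
Fitting a degree-2 polynomial gives f(n) = 7n² + 2n - 5.
The coefficient of n³ is 0.

0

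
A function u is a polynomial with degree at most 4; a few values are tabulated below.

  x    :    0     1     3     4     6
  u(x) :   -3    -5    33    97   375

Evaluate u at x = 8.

Write u(x) = ax^4 + bx³ + cx² + dx + e; the 5 given values yield a linear system in the 5 coefficients.
Solving, the leading coefficient vanishes, and u(x) = 2x³ - x² - 3x - 3.
Then u(8) = 933.

933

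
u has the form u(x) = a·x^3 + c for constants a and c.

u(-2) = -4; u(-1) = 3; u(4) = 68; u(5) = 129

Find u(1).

5

From u(-2) = -4 and u(-1) = 3: -8a + c = -4 and -1a + c = 3.
Subtracting: 7a = 7, so a = 1; then c = -4 − 1·(-8) = 4.
So u(x) = 1x³ + 4, and u(1) = 5.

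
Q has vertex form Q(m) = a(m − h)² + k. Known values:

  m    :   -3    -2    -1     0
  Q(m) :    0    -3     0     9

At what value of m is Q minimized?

-2

First differences -3, 3, 9; second difference 6 = 2a, so a = 3.
Expanding, the m-coefficient is −2ah = -6h; matching it to the data gives h = -2, and then k = -3.
So Q(m) = 3(m + 2)² − 3.
Hence h = -2.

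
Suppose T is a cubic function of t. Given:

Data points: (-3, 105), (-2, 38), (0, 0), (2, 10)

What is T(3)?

3

Write T(t) = at³ + bt² + ct + d; the 4 given values yield a linear system in the 4 coefficients.
Solving, T(t) = -2t³ + 6t² + t.
Then T(3) = 3.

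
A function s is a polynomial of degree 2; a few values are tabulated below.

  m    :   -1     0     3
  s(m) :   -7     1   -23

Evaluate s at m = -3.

-47

Write s(m) = am² + bm + c; the 3 given values yield a linear system in the 3 coefficients.
Solving, s(m) = -4m² + 4m + 1.
Then s(-3) = -47.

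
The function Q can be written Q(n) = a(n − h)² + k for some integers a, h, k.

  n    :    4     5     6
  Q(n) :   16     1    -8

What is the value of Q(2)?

First differences -15, -9; second difference 6 = 2a, so a = 3.
Expanding, the n-coefficient is −2ah = -6h; matching it to the data gives h = 7, and then k = -11.
So Q(n) = 3(n − 7)² − 11.
Q(2) = 3·(-5)² − 11 = 64.

64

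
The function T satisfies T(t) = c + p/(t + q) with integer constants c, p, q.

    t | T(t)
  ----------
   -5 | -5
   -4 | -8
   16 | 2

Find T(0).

(T(t) − c)(t + q) = p for each data point; the three points give a linear system in c and q, then p follows.
Solving: c = 1, q = 2, p = 18, so T(t) = 1 + 18/(t + 2).
Then T(0) = 1 + 18/2 = 10.

10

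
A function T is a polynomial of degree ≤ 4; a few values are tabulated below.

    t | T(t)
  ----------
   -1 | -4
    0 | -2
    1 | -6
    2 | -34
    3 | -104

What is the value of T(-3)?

Write T(t) = at^4 + bt³ + ct² + dt + e; the 5 given values yield a linear system in the 5 coefficients.
Solving, the leading coefficient vanishes, and T(t) = -3t³ - 3t² + 2t - 2.
Then T(-3) = 46.

46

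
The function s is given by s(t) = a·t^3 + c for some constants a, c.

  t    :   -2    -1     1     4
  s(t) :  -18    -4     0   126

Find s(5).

From s(-2) = -18 and s(-1) = -4: -8a + c = -18 and -1a + c = -4.
Subtracting: 7a = 14, so a = 2; then c = -18 − 2·(-8) = -2.
So s(t) = 2t³ − 2, and s(5) = 248.

248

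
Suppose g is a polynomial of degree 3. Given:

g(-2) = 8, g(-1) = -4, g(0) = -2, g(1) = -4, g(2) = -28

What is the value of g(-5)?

308

First differences: -12, 2, -2, -24. Second differences: 14, -4, -22. Third differences: -18, -18.
Level-3 differences are constant, so g has degree 3.
Fitting a degree-3 polynomial gives g(n) = -3n³ - 2n² + 3n - 2.
Then g(-5) = 308.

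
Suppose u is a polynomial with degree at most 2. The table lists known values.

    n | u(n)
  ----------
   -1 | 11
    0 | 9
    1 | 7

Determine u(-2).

13

Write u(n) = an² + bn + c; the 3 given values yield a linear system in the 3 coefficients.
Solving, the leading coefficient vanishes, and u(n) = -2n + 9.
Then u(-2) = 13.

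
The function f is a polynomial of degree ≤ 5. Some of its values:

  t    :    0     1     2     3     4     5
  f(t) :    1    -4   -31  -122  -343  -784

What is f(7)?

-2806

First differences: -5, -27, -91, -221, -441. Second differences: -22, -64, -130, -220. Third differences: -42, -66, -90. Fourth differences: -24, -24.
Level-4 differences are constant, so f has degree 4.
Fitting a degree-4 polynomial gives f(t) = -t^4 - t³ - t² - 2t + 1.
Then f(7) = -2806.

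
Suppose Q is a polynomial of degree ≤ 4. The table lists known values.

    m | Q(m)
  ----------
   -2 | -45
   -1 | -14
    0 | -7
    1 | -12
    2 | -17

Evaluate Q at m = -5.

First differences: 31, 7, -5, -5. Second differences: -24, -12, 0. Third differences: 12, 12.
Level-3 differences are constant, so Q has degree 3.
Fitting a degree-3 polynomial gives Q(m) = 2m³ - 6m² - m - 7.
Then Q(-5) = -402.

-402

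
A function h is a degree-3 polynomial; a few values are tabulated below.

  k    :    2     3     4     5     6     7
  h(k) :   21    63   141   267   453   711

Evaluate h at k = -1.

-9

Write h(k) = ak³ + bk² + ck + d; the 6 given values yield a linear system in the 4 coefficients.
Solving, h(k) = 2k³ + 4k - 3.
Then h(-1) = -9.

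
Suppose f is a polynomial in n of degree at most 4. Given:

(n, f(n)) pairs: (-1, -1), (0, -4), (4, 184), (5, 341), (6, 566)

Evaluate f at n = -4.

Write f(n) = an^4 + bn³ + cn² + dn + e; the 5 given values yield a linear system in the 5 coefficients.
Solving, the leading coefficient vanishes, and f(n) = 2n³ + 4n² - n - 4.
Then f(-4) = -64.

-64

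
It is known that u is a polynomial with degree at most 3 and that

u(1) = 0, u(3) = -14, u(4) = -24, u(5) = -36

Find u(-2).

6

Write u(m) = am³ + bm² + cm + d; the 4 given values yield a linear system in the 4 coefficients.
Solving, the leading coefficient vanishes, and u(m) = -m² - 3m + 4.
Then u(-2) = 6.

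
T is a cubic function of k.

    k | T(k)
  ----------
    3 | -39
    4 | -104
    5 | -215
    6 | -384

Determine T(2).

-8

Write T(k) = ak³ + bk² + ck + d; the 4 given values yield a linear system in the 4 coefficients.
Solving, T(k) = -2k³ + k² + 2k.
Then T(2) = -8.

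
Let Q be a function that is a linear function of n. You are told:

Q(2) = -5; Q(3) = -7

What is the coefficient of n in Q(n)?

Write Q(n) = an + b; the 2 given values yield a linear system in the 2 coefficients.
Solving, Q(n) = -2n - 1.
The coefficient of n is -2.

-2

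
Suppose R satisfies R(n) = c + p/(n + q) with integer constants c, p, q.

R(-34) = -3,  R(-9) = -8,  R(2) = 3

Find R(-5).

-32

(R(n) − c)(n + q) = p for each data point; the three points give a linear system in c and q, then p follows.
Solving: c = -2, q = 4, p = 30, so R(n) = -2 + 30/(n + 4).
Then R(-5) = -2 + 30/(-1) = -32.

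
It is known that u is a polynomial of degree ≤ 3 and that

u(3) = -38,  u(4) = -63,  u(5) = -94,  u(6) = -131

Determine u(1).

-6

First differences: -25, -31, -37. Second differences: -6, -6.
Level-2 differences are constant, so u has degree 2.
Fitting a degree-2 polynomial gives u(x) = -3x² - 4x + 1.
Then u(1) = -6.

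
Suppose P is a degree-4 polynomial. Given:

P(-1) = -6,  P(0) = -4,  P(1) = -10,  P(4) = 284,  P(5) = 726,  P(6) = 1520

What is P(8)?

4764

Write P(k) = ak^4 + bk³ + ck² + dk + e; the 6 given values yield a linear system in the 5 coefficients.
Solving, P(k) = k^4 + 2k³ - 5k² - 4k - 4.
Then P(8) = 4764.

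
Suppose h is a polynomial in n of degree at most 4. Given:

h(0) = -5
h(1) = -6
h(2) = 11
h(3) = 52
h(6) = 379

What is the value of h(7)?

576

Write h(n) = an^4 + bn³ + cn² + dn + e; the 5 given values yield a linear system in the 5 coefficients.
Solving, the leading coefficient vanishes, and h(n) = n³ + 6n² - 8n - 5.
Then h(7) = 576.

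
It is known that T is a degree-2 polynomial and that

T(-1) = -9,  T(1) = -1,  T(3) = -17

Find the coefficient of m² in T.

Write T(m) = am² + bm + c; the 3 given values yield a linear system in the 3 coefficients.
Solving, T(m) = -3m² + 4m - 2.
The coefficient of m² is -3.

-3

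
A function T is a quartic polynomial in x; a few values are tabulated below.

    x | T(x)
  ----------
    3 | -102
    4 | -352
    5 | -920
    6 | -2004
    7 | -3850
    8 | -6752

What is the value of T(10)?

-17140

Write T(x) = ax^4 + bx³ + cx² + dx + e; the 6 given values yield a linear system in the 5 coefficients.
Solving, T(x) = -2x^4 + 3x³ - x² - 4x.
Then T(10) = -17140.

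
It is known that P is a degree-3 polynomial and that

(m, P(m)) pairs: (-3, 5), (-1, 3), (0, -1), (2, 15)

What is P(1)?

Write P(m) = am³ + bm² + cm + d; the 4 given values yield a linear system in the 4 coefficients.
Solving, P(m) = m³ + 3m² - 2m - 1.
Then P(1) = 1.

1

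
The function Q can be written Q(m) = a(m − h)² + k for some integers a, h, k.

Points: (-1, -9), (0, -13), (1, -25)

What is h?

-1

First differences -4, -12; second difference -8 = 2a, so a = -4.
Expanding, the m-coefficient is −2ah = 8h; matching it to the data gives h = -1, and then k = -9.
So Q(m) = -4(m + 1)² − 9.
Hence h = -1.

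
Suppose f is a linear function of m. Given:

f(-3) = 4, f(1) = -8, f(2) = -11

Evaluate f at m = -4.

Write f(m) = am + b; the 3 given values yield a linear system in the 2 coefficients.
Solving, f(m) = -3m - 5.
Then f(-4) = 7.

7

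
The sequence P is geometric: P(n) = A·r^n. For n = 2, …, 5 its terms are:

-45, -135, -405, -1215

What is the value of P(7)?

Consecutive ratio: -135/(-45) = 3, and -405/(-135) = 3, so r = 3.
Then A·3^2 = -45 gives A = -5, and P(n) = -5·3^n.
P(7) = -5·3^7 = -10935.

-10935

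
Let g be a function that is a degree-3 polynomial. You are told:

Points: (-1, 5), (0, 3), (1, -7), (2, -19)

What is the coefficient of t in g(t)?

Write g(t) = at³ + bt² + ct + d; the 4 given values yield a linear system in the 4 coefficients.
Solving, g(t) = t³ - 4t² - 7t + 3.
The coefficient of t is -7.

-7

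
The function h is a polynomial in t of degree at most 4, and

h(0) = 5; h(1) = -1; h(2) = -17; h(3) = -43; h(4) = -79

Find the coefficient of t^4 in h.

0

Write h(t) = at^4 + bt³ + ct² + dt + e; the 5 given values yield a linear system in the 5 coefficients.
Solving, the top 2 coefficients vanish, and h(t) = -5t² - t + 5.
The coefficient of t^4 is 0.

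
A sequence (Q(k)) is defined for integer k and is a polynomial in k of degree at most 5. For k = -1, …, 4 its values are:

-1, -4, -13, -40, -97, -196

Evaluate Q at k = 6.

-568

First differences: -3, -9, -27, -57, -99. Second differences: -6, -18, -30, -42. Third differences: -12, -12, -12.
Level-3 differences are constant, so Q has degree 3.
Fitting a degree-3 polynomial gives Q(k) = -2k³ - 3k² - 4k - 4.
Then Q(6) = -568.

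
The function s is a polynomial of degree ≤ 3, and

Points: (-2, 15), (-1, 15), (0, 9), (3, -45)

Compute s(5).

Write s(k) = ak³ + bk² + ck + d; the 4 given values yield a linear system in the 4 coefficients.
Solving, the leading coefficient vanishes, and s(k) = -3k² - 9k + 9.
Then s(5) = -111.

-111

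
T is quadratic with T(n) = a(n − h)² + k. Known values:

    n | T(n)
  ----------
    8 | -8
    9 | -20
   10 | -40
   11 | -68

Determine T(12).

-104

First differences -12, -20, -28; second difference -8 = 2a, so a = -4.
Expanding, the n-coefficient is −2ah = 8h; matching it to the data gives h = 7, and then k = -4.
So T(n) = -4(n − 7)² − 4.
T(12) = -4·5² − 4 = -104.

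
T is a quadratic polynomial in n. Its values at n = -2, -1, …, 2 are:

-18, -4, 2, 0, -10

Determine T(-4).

Write T(n) = an² + bn + c; the 5 given values yield a linear system in the 3 coefficients.
Solving, T(n) = -4n² + 2n + 2.
Then T(-4) = -70.

-70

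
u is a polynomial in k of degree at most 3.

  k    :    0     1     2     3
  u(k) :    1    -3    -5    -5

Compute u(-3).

25

Write u(k) = ak³ + bk² + ck + d; the 4 given values yield a linear system in the 4 coefficients.
Solving, the leading coefficient vanishes, and u(k) = k² - 5k + 1.
Then u(-3) = 25.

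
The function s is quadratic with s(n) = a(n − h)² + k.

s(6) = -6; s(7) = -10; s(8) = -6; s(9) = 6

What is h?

7

First differences -4, 4, 12; second difference 8 = 2a, so a = 4.
Expanding, the n-coefficient is −2ah = -8h; matching it to the data gives h = 7, and then k = -10.
So s(n) = 4(n − 7)² − 10.
Hence h = 7.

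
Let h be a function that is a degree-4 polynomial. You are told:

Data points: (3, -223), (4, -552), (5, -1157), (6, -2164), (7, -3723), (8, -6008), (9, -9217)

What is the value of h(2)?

-68

Write h(t) = at^4 + bt³ + ct² + dt + e; the 7 given values yield a linear system in the 5 coefficients.
Solving, h(t) = -t^4 - 3t³ - 5t² - 8t + 8.
Then h(2) = -68.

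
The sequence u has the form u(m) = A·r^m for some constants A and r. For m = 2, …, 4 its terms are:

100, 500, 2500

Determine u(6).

Consecutive ratio: 500/100 = 5, and 2500/500 = 5, so r = 5.
Then A·5^2 = 100 gives A = 4, and u(m) = 4·5^m.
u(6) = 4·5^6 = 62500.

62500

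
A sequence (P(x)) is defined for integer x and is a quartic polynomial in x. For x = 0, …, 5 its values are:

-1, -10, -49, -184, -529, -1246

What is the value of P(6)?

First differences: -9, -39, -135, -345, -717. Second differences: -30, -96, -210, -372. Third differences: -66, -114, -162. Fourth differences: -48, -48.
Level-4 differences are constant, so P has degree 4.
Fitting a degree-4 polynomial gives P(x) = -2x^4 + x³ - 4x² - 4x - 1.
Then P(6) = -2545.

-2545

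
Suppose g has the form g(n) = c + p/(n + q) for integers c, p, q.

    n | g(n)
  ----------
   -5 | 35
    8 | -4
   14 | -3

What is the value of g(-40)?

(g(n) − c)(n + q) = p for each data point; the three points give a linear system in c and q, then p follows.
Solving: c = -1, q = 4, p = -36, so g(n) = -1 − 36/(n + 4).
Then g(-40) = -1 − 36/(-36) = 0.

0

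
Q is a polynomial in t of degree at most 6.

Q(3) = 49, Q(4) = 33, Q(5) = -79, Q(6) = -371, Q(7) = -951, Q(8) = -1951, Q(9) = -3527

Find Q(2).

First differences: -16, -112, -292, -580, -1000, -1576. Second differences: -96, -180, -288, -420, -576. Third differences: -84, -108, -132, -156. Fourth differences: -24, -24, -24.
Level-4 differences are constant, so Q has degree 4.
Fitting a degree-4 polynomial gives Q(t) = -t^4 + 4t³ + t² + 4t + 1.
Then Q(2) = 29.

29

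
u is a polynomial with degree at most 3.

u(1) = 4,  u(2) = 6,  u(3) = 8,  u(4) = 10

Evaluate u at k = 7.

16

First differences: 2, 2, 2.
Level-1 differences are constant, so u has degree 1.
Fitting a degree-1 polynomial gives u(k) = 2k + 2.
Then u(7) = 16.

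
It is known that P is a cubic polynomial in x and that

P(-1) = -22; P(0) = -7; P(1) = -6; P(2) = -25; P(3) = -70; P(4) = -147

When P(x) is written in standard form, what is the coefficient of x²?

-7

Write P(x) = ax³ + bx² + cx + d; the 6 given values yield a linear system in the 4 coefficients.
Solving, P(x) = -x³ - 7x² + 9x - 7.
The coefficient of x² is -7.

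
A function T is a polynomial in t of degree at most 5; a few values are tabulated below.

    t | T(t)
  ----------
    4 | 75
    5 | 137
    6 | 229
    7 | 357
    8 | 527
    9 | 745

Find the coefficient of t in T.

1

First differences: 62, 92, 128, 170, 218. Second differences: 30, 36, 42, 48. Third differences: 6, 6, 6.
Level-3 differences are constant, so T has degree 3.
Fitting a degree-3 polynomial gives T(t) = t³ + t + 7.
The coefficient of t is 1.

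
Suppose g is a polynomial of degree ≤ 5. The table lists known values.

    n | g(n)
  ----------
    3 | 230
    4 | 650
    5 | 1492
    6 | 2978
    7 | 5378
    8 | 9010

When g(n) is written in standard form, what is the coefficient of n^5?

0

First differences: 420, 842, 1486, 2400, 3632. Second differences: 422, 644, 914, 1232. Third differences: 222, 270, 318. Fourth differences: 48, 48.
Level-4 differences are constant, so g has degree 4.
Fitting a degree-4 polynomial gives g(n) = 2n^4 + n³ + 5n² - 2n + 2.
The coefficient of n^5 is 0.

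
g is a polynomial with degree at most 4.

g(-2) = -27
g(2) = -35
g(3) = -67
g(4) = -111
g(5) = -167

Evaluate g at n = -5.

Write g(n) = an^4 + bn³ + cn² + dn + e; the 5 given values yield a linear system in the 5 coefficients.
Solving, the top 2 coefficients vanish, and g(n) = -6n² - 2n - 7.
Then g(-5) = -147.

-147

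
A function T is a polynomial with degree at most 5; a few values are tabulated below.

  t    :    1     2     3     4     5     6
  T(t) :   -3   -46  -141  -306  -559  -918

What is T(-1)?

First differences: -43, -95, -165, -253, -359. Second differences: -52, -70, -88, -106. Third differences: -18, -18, -18.
Level-3 differences are constant, so T has degree 3.
Fitting a degree-3 polynomial gives T(t) = -3t³ - 8t² + 2t + 6.
Then T(-1) = -1.

-1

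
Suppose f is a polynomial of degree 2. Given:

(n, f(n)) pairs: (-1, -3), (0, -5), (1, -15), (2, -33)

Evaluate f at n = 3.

-59

First differences: -2, -10, -18. Second differences: -8, -8.
Level-2 differences are constant, so f has degree 2.
Fitting a degree-2 polynomial gives f(n) = -4n² - 6n - 5.
Then f(3) = -59.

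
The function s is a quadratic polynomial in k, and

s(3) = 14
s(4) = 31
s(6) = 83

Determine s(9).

206

Write s(k) = ak² + bk + c; the 3 given values yield a linear system in the 3 coefficients.
Solving, s(k) = 3k² - 4k - 1.
Then s(9) = 206.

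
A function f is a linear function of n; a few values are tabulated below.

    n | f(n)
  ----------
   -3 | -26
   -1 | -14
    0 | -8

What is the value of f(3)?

Write f(n) = an + b; the 3 given values yield a linear system in the 2 coefficients.
Solving, f(n) = 6n - 8.
Then f(3) = 10.

10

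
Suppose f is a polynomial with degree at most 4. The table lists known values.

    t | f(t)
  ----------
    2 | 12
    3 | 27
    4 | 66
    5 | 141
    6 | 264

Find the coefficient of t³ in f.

First differences: 15, 39, 75, 123. Second differences: 24, 36, 48. Third differences: 12, 12.
Level-3 differences are constant, so f has degree 3.
Fitting a degree-3 polynomial gives f(t) = 2t³ - 6t² + 7t + 6.
The coefficient of t³ is 2.

2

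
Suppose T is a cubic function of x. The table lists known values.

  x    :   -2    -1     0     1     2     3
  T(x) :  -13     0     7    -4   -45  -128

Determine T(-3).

First differences: 13, 7, -11, -41, -83. Second differences: -6, -18, -30, -42. Third differences: -12, -12, -12.
Level-3 differences are constant, so T has degree 3.
Fitting a degree-3 polynomial gives T(x) = -2x³ - 9x² + 7.
Then T(-3) = -20.

-20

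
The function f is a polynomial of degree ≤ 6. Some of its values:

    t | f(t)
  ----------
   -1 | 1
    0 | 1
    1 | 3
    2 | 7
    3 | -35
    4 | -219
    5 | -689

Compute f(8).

First differences: 0, 2, 4, -42, -184, -470. Second differences: 2, 2, -46, -142, -286. Third differences: 0, -48, -96, -144. Fourth differences: -48, -48, -48.
Level-4 differences are constant, so f has degree 4.
Fitting a degree-4 polynomial gives f(t) = -2t^4 + 4t³ + 3t² - 3t + 1.
Then f(8) = -5975.

-5975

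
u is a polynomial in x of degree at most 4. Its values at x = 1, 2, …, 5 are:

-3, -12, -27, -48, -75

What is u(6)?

First differences: -9, -15, -21, -27. Second differences: -6, -6, -6.
Level-2 differences are constant, so u has degree 2.
Fitting a degree-2 polynomial gives u(x) = -3x².
Then u(6) = -108.

-108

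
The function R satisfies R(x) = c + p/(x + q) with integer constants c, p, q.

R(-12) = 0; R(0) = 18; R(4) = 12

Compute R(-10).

(R(x) − c)(x + q) = p for each data point; the three points give a linear system in c and q, then p follows.
Solving: c = 6, q = 4, p = 48, so R(x) = 6 + 48/(x + 4).
Then R(-10) = 6 + 48/(-6) = -2.

-2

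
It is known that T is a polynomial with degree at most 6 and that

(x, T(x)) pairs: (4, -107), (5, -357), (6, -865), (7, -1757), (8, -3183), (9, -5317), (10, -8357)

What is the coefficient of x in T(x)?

First differences: -250, -508, -892, -1426, -2134, -3040. Second differences: -258, -384, -534, -708, -906. Third differences: -126, -150, -174, -198. Fourth differences: -24, -24, -24.
Level-4 differences are constant, so T has degree 4.
Fitting a degree-4 polynomial gives T(x) = -x^4 + x³ + 7x² - 5x - 7.
The coefficient of x is -5.

-5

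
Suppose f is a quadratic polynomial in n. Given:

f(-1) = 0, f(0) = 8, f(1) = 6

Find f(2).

-6

Write f(n) = an² + bn + c; the 3 given values yield a linear system in the 3 coefficients.
Solving, f(n) = -5n² + 3n + 8.
Then f(2) = -6.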